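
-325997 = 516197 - 842194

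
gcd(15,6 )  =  3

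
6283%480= 43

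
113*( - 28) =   -  3164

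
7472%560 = 192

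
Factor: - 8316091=-7^1*19^1*31^1  *2017^1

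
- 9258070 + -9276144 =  -18534214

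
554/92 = 277/46 = 6.02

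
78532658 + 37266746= 115799404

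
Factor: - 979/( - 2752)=2^(- 6 )*11^1*43^( - 1 )*89^1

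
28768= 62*464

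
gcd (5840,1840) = 80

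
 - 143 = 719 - 862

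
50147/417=50147/417 =120.26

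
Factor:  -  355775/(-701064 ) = 475/936=2^ ( - 3 )*3^( - 2)*5^2*13^(-1)*19^1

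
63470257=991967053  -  928496796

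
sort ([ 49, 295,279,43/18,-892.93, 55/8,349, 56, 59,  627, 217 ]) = [ - 892.93, 43/18,55/8, 49 , 56,59,217, 279, 295 , 349, 627 ]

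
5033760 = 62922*80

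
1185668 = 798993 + 386675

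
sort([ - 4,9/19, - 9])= [-9, - 4,  9/19 ] 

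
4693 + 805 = 5498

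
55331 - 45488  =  9843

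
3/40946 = 3/40946 = 0.00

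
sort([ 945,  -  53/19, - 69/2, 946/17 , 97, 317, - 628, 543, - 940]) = [ - 940 , - 628,  -  69/2, - 53/19,946/17 , 97,317,543,945 ]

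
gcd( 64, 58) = 2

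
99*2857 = 282843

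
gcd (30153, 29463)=69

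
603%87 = 81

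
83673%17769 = 12597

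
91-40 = 51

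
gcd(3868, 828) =4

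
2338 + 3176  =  5514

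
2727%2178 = 549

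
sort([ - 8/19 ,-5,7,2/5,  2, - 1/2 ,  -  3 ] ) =[ - 5 ,-3, - 1/2, - 8/19, 2/5,2, 7] 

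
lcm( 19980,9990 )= 19980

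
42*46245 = 1942290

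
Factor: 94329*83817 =3^4 * 47^1*67^1*139^1*223^1 = 7906373793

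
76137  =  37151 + 38986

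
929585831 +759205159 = 1688790990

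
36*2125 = 76500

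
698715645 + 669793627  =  1368509272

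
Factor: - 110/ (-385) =2^1*7^(-1 )=2/7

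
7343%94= 11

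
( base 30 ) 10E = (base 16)392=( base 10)914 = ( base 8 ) 1622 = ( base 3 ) 1020212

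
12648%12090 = 558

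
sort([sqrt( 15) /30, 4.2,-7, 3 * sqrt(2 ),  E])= [ - 7,sqrt(15)/30, E, 4.2,3 * sqrt( 2)] 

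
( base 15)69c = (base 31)1h9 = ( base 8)2731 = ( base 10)1497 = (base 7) 4236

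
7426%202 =154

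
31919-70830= - 38911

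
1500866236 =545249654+955616582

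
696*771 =536616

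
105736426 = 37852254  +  67884172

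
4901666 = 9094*539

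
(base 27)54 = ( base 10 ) 139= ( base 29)4N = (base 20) 6J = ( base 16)8B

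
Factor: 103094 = 2^1*19^1*2713^1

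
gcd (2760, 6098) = 2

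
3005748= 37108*81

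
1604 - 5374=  - 3770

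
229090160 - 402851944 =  - 173761784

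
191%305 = 191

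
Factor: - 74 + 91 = 17 = 17^1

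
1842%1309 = 533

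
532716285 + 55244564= 587960849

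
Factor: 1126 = 2^1 * 563^1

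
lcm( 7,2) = 14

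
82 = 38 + 44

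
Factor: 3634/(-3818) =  - 79/83=- 79^1*83^ (-1 ) 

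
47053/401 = 47053/401  =  117.34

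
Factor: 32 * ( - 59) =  - 1888 = - 2^5*59^1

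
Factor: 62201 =62201^1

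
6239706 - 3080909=3158797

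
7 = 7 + 0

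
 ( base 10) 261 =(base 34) 7N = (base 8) 405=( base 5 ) 2021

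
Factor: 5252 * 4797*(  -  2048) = - 51596992512=- 2^13 * 3^2*13^2*41^1*101^1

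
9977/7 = 9977/7 = 1425.29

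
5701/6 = 950  +  1/6 = 950.17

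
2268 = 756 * 3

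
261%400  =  261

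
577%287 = 3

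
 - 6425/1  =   - 6425= - 6425.00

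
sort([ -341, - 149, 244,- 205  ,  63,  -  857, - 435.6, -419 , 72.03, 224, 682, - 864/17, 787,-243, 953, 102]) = [ - 857, - 435.6,  -  419 ,  -  341,-243, - 205, -149 ,-864/17,  63, 72.03, 102,224,244, 682,787,953]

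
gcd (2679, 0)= 2679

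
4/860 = 1/215 =0.00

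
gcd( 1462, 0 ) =1462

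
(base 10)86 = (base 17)51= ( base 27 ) 35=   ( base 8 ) 126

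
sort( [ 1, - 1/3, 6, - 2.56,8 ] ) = [-2.56,- 1/3,1,6 , 8]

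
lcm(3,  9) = 9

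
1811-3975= -2164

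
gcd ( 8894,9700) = 2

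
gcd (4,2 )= 2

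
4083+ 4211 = 8294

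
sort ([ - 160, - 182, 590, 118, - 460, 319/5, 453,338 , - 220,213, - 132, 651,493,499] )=[ - 460, - 220, - 182, - 160, - 132,  319/5 , 118,213,338, 453,493,499 , 590,651]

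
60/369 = 20/123 = 0.16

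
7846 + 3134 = 10980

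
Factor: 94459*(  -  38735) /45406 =  -  3658869365/45406 =-2^( - 1 )*5^1*59^1*61^1*73^(  -  1 )*127^1*311^( - 1 ) * 1601^1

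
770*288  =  221760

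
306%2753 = 306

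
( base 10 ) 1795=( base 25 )2lk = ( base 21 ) 41a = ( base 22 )3fd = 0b11100000011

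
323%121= 81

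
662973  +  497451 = 1160424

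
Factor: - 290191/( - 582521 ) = 11^1 * 19^( - 1) *37^1*43^( -1) = 407/817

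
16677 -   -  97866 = 114543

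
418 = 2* 209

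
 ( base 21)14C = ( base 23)108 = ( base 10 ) 537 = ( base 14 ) 2A5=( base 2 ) 1000011001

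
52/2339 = 52/2339 = 0.02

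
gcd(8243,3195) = 1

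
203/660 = 203/660=   0.31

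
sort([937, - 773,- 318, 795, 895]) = [ - 773, - 318, 795,  895,937] 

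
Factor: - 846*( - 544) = 460224 = 2^6*3^2 * 17^1*47^1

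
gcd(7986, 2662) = 2662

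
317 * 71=22507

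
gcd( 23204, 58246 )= 2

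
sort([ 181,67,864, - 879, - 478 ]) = [ - 879, - 478, 67 , 181,  864]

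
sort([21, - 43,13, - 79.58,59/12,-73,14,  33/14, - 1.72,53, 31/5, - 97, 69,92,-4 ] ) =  [ - 97, - 79.58,  -  73, - 43, - 4, - 1.72 , 33/14,59/12, 31/5, 13,  14,21 , 53,69,92]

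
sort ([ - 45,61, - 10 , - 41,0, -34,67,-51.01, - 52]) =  [ - 52, - 51.01, - 45, - 41 , - 34,-10,0,61,67 ] 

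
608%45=23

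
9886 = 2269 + 7617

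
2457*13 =31941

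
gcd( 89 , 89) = 89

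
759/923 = 759/923 = 0.82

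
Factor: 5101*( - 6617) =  - 13^1*509^1*5101^1 = -33753317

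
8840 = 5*1768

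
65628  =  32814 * 2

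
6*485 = 2910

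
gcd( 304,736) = 16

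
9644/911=9644/911 = 10.59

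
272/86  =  3 +7/43 = 3.16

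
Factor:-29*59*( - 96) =2^5 * 3^1*29^1*59^1 =164256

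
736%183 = 4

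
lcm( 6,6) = 6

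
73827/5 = 73827/5 = 14765.40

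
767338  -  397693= 369645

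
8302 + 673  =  8975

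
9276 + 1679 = 10955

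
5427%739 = 254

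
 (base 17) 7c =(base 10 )131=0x83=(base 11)10a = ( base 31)47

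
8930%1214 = 432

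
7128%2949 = 1230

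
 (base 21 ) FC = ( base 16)147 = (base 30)AR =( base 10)327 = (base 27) c3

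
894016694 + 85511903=979528597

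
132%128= 4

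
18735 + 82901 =101636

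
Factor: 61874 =2^1 * 30937^1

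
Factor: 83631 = 3^1 * 61^1*457^1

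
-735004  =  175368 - 910372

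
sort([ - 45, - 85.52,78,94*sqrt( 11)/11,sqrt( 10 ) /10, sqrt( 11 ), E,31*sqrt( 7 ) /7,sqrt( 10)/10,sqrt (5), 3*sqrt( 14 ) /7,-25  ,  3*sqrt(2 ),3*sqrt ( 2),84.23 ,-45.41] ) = [-85.52, - 45.41 , - 45 , - 25,sqrt ( 10)/10, sqrt( 10 )/10  ,  3*sqrt(14) /7,sqrt(5), E,sqrt( 11)  ,  3*sqrt(2 ),3*sqrt( 2 ) , 31*sqrt(7) /7,94*sqrt( 11 ) /11,78 , 84.23]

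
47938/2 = 23969 = 23969.00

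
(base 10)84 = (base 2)1010100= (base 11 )77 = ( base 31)2M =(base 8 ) 124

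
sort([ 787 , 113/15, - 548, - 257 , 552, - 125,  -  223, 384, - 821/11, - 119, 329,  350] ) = [- 548, - 257, - 223, - 125, - 119,  -  821/11,113/15,329, 350, 384, 552,  787 ]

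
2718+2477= 5195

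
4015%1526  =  963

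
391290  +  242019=633309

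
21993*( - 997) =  -21927021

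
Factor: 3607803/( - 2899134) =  - 400867/322126 = - 2^( - 1)* 7^(-2)*19^( - 1)*23^1*29^1*173^ ( - 1)*601^1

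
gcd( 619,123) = 1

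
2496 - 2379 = 117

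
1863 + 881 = 2744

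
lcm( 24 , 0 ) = 0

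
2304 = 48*48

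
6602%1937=791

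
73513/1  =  73513 = 73513.00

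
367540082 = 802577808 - 435037726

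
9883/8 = 9883/8 = 1235.38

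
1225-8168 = -6943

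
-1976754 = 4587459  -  6564213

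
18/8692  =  9/4346 = 0.00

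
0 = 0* (-60248)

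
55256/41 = 55256/41 = 1347.71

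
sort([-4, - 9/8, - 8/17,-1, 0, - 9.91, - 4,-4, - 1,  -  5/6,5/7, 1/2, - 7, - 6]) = [-9.91, - 7 , - 6, -4, - 4,-4, - 9/8, - 1, - 1, - 5/6, - 8/17,0,  1/2, 5/7]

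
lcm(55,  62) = 3410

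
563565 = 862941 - 299376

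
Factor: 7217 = 7^1*1031^1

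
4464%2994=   1470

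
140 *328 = 45920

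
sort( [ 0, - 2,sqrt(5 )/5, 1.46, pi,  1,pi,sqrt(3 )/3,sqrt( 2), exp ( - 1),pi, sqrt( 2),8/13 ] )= [  -  2,0,exp( - 1 ),sqrt( 5 ) /5,sqrt(3 ) /3, 8/13,1, sqrt ( 2), sqrt( 2 ), 1.46, pi,pi,pi ] 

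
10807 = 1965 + 8842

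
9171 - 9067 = 104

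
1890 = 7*270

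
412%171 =70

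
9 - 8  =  1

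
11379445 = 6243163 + 5136282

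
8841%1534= 1171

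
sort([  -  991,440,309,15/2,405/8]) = [ - 991,15/2,405/8, 309,440]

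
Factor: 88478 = 2^1 * 13^1*41^1*83^1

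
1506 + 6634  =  8140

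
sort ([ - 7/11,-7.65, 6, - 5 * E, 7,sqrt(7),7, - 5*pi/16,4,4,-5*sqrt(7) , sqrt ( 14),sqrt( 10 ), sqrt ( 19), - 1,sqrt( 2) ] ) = [ - 5*E  ,-5*sqrt( 7),-7.65,-1, - 5*pi/16 , - 7/11,sqrt(2 ),sqrt(7),sqrt( 10),sqrt( 14), 4,4, sqrt( 19),6,  7, 7 ]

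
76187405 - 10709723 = 65477682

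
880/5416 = 110/677 = 0.16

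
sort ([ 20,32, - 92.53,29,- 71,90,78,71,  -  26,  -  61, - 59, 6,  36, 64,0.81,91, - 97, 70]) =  [- 97, - 92.53 ,  -  71, - 61, - 59,-26,0.81, 6,  20,29,32,  36,64,70,  71,78,90,91 ]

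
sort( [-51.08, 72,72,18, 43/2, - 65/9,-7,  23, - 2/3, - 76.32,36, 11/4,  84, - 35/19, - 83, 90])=[ - 83, -76.32, - 51.08,-65/9, - 7,-35/19, - 2/3,11/4, 18,43/2,23,36,72,  72,84,90 ]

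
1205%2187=1205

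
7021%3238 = 545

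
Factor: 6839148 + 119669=6958817 = 6958817^1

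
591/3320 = 591/3320= 0.18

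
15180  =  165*92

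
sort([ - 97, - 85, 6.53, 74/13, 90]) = [ - 97, - 85, 74/13, 6.53,90 ] 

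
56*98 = 5488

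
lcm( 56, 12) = 168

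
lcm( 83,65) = 5395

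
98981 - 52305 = 46676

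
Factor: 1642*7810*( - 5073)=-2^2*3^1*5^1 * 11^1* 19^1*71^1*89^1*821^1 =-65056253460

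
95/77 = 1  +  18/77  =  1.23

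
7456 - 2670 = 4786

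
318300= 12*26525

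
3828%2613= 1215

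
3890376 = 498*7812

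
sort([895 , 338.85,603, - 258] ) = [ - 258,338.85, 603, 895 ]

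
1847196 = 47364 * 39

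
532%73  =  21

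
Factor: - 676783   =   - 73^2*127^1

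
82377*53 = 4365981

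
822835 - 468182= 354653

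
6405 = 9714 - 3309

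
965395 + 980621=1946016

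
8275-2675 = 5600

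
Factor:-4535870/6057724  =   - 2267935/3028862 =-2^( - 1)*5^1*19^1*307^(  -  1 )*4933^( - 1)*23873^1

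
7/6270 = 7/6270 = 0.00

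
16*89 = 1424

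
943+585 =1528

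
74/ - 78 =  - 37/39 = - 0.95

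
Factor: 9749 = 9749^1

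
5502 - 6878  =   - 1376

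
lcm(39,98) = 3822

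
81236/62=1310 + 8/31 = 1310.26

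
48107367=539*89253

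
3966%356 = 50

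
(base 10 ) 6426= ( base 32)68q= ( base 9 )8730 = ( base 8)14432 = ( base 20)G16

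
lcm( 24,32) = 96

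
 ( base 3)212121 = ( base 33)ja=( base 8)1175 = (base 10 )637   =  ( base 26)od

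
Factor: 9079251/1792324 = 2^( - 2)*3^1*71^( - 1)*6311^(  -  1)*3026417^1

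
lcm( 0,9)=0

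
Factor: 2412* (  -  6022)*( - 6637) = 2^3*3^2*67^1*3011^1*6637^1 = 96402849768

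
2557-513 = 2044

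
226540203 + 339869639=566409842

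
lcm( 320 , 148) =11840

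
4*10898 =43592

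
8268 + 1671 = 9939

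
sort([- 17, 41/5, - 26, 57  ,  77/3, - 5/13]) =[ -26, - 17 ,  -  5/13, 41/5 , 77/3, 57 ] 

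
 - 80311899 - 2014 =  - 80313913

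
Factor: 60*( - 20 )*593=- 711600= - 2^4 * 3^1*5^2*593^1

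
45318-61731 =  - 16413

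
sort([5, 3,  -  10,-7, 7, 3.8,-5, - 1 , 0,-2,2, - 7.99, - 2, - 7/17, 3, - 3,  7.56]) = [ - 10, - 7.99,-7, - 5,  -  3, -2, -2, - 1 , -7/17,0, 2, 3, 3,3.8, 5,7, 7.56]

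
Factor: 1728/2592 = 2^1 * 3^( - 1)=   2/3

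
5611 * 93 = 521823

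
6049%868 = 841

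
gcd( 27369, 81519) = 3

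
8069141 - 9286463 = - 1217322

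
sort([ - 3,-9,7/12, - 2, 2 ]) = [-9, - 3,- 2,7/12,2 ]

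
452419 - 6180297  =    -  5727878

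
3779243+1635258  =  5414501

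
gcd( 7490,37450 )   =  7490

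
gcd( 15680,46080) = 320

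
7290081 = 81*90001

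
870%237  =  159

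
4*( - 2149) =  - 8596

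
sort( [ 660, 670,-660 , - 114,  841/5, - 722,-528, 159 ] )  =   [ - 722, - 660, - 528, - 114,  159,841/5, 660,  670 ] 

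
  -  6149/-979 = 6 +25/89 = 6.28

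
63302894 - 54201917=9100977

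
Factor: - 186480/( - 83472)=105/47 = 3^1*5^1*7^1* 47^( - 1)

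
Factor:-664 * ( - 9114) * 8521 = 2^4*3^1*7^2*31^1*83^1*8521^1 = 51566501616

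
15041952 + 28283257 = 43325209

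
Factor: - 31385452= - 2^2*7^1*281^1 *3989^1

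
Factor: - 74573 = - 74573^1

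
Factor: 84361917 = 3^1*59^1*541^1 * 881^1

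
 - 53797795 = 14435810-68233605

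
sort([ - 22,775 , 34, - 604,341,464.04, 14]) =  [ -604, - 22,14, 34, 341 , 464.04,  775 ]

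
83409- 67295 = 16114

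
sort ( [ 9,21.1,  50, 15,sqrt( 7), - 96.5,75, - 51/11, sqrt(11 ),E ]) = [ - 96.5, - 51/11,sqrt( 7),E, sqrt( 11), 9,15, 21.1,50, 75]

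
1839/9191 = 1839/9191=0.20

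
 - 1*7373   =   - 7373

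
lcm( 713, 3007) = 69161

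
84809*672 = 56991648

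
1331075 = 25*53243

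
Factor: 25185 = 3^1*5^1*23^1*73^1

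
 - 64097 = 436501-500598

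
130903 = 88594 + 42309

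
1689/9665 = 1689/9665 = 0.17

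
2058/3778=1029/1889 = 0.54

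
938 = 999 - 61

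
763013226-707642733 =55370493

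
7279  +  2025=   9304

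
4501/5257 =643/751 = 0.86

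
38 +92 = 130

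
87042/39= 29014/13 = 2231.85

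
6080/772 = 1520/193 = 7.88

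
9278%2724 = 1106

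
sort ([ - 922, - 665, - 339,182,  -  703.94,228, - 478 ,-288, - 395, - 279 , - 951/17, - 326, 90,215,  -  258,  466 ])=[ - 922,-703.94,-665, - 478,  -  395, - 339,  -  326, - 288, - 279 ,  -  258 , - 951/17,90,182,215,  228,466]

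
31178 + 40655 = 71833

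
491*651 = 319641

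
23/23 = 1 = 1.00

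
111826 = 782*143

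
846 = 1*846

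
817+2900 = 3717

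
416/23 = 18  +  2/23 = 18.09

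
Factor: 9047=83^1 *109^1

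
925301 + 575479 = 1500780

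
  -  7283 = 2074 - 9357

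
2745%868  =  141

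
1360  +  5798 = 7158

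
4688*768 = 3600384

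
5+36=41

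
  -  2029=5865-7894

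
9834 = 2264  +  7570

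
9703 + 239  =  9942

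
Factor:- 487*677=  - 329699 = - 487^1*677^1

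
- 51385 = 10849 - 62234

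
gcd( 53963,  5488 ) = 7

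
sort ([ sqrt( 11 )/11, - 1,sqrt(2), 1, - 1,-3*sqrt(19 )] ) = [-3 * sqrt( 19 ), - 1, - 1,sqrt( 11 ) /11, 1,sqrt(2)] 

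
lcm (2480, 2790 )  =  22320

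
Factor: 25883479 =25883479^1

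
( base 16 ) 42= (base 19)39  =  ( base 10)66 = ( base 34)1w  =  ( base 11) 60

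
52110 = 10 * 5211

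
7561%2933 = 1695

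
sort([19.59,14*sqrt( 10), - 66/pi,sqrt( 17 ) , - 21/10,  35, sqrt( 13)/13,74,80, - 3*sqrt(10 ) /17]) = [ - 66/pi ,  -  21/10 , - 3 * sqrt( 10)/17,sqrt( 13 )/13, sqrt( 17 ), 19.59, 35, 14*sqrt( 10),74,80]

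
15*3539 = 53085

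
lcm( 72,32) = 288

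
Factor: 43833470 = 2^1*5^1*1163^1*3769^1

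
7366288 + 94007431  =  101373719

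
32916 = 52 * 633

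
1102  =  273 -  - 829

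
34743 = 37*939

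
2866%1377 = 112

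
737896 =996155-258259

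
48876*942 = 46041192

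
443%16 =11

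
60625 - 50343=10282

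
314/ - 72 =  - 5 + 23/36 = - 4.36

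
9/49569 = 3/16523 = 0.00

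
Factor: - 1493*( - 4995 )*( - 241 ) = - 3^3*5^1*37^1*241^1*1493^1 = - 1797265935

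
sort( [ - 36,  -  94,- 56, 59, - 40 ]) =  [ - 94, - 56, - 40, - 36 , 59]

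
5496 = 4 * 1374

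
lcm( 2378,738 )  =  21402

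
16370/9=1818+8/9 = 1818.89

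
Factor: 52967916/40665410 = 2^1*3^2*5^( - 1 ) *43^1 * 401^ ( - 1)*10141^( - 1 )*34217^1 = 26483958/20332705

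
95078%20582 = 12750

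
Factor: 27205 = 5^1*5441^1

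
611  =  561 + 50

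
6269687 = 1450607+4819080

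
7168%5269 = 1899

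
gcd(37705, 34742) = 1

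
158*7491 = 1183578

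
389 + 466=855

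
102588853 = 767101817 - 664512964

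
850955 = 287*2965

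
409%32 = 25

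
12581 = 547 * 23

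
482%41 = 31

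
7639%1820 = 359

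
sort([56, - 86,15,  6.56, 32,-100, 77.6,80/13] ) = [ - 100, - 86,80/13,6.56,15,32, 56, 77.6]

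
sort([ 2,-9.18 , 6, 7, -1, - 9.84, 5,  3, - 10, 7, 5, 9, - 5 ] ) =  [ - 10,  -  9.84, - 9.18, - 5,  -  1,2, 3,5, 5 , 6, 7 , 7,9 ] 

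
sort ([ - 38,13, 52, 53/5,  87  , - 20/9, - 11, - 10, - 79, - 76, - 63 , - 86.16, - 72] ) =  [ - 86.16, - 79, -76, - 72,-63, - 38, - 11,-10, - 20/9,  53/5,13, 52, 87]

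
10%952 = 10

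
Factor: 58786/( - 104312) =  - 2^( - 2)*7^1 * 19^1*59^( - 1) = - 133/236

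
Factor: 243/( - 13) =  - 3^5*13^( - 1 )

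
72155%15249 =11159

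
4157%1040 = 1037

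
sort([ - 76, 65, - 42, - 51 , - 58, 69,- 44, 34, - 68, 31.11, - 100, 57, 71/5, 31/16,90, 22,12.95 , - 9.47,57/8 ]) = [ -100, - 76, - 68, - 58, - 51, - 44,-42 , - 9.47, 31/16, 57/8, 12.95,71/5, 22, 31.11, 34, 57,65, 69, 90]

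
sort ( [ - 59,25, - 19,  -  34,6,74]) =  [ - 59,-34,  -  19, 6,25,74 ] 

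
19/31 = 19/31= 0.61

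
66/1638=11/273 = 0.04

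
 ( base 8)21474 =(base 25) eak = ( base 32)8ps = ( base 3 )110101002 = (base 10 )9020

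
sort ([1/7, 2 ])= [1/7,2 ]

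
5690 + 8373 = 14063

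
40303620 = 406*99270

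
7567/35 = 1081/5 = 216.20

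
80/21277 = 80/21277 = 0.00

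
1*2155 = 2155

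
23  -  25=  - 2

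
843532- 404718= 438814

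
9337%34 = 21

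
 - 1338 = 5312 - 6650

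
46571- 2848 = 43723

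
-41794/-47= 889 + 11/47 = 889.23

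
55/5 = 11 =11.00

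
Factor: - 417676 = -2^2*7^2*2131^1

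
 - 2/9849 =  -2/9849 = -0.00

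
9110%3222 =2666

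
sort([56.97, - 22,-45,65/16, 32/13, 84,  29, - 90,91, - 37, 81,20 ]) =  [ - 90, - 45,-37, - 22, 32/13,65/16,20,  29 , 56.97,81, 84,91 ] 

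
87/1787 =87/1787=0.05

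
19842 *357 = 7083594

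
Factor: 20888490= 2^1*3^1 * 5^1*7^1*99469^1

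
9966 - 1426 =8540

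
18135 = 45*403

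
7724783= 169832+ 7554951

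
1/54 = 1/54 = 0.02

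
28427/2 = 14213 + 1/2=14213.50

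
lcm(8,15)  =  120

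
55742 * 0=0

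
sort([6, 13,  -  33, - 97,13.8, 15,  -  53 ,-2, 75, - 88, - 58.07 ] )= [ - 97,- 88, - 58.07, - 53,-33,-2,6,13,13.8,15, 75 ]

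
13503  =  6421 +7082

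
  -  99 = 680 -779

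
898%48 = 34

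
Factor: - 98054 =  - 2^1*11^1*4457^1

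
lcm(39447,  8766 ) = 78894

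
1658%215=153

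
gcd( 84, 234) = 6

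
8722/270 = 32 + 41/135 = 32.30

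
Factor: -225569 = - 225569^1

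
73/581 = 73/581 =0.13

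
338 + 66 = 404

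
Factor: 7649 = 7649^1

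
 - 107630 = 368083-475713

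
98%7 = 0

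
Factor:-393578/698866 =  - 196789/349433 =- 7^( - 1 )*47^1*53^1*79^1  *  49919^( - 1) 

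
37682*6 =226092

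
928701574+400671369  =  1329372943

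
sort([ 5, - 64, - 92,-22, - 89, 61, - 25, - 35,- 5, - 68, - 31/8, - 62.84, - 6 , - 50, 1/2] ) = [ - 92  , - 89, - 68, - 64, - 62.84, - 50 , - 35, - 25,-22, - 6, - 5 , - 31/8, 1/2, 5, 61 ]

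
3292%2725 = 567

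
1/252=1/252 = 0.00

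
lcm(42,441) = 882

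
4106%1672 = 762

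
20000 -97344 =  - 77344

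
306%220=86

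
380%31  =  8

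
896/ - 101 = - 896/101 = - 8.87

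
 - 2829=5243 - 8072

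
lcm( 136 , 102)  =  408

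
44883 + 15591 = 60474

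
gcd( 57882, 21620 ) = 2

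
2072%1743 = 329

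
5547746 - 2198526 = 3349220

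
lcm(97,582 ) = 582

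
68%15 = 8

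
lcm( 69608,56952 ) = 626472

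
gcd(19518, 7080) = 6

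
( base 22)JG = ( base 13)275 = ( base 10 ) 434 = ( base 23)ik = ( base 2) 110110010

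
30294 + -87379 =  - 57085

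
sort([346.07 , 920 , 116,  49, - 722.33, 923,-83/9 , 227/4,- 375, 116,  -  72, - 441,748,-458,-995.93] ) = [ - 995.93 , - 722.33,-458, - 441 ,-375, -72, - 83/9 , 49 , 227/4 , 116 , 116, 346.07,  748,  920,  923 ] 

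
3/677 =3/677 = 0.00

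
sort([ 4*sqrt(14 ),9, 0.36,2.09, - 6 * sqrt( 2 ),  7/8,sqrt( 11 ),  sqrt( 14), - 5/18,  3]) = [ - 6*sqrt(2),- 5/18, 0.36,  7/8,2.09,3, sqrt( 11 ),sqrt( 14),9, 4*sqrt( 14 )]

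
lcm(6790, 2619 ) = 183330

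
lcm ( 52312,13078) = 52312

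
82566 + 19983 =102549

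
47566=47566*1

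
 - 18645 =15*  (- 1243)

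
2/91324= 1/45662 =0.00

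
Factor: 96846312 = 2^3*3^1*29^1*347^1*401^1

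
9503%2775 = 1178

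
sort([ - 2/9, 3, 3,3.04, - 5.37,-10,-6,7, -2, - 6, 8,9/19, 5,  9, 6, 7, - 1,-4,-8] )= [-10 ,- 8, - 6,-6, - 5.37, - 4,-2,-1,- 2/9, 9/19,3 , 3,  3.04,  5,6,  7, 7 , 8, 9 ] 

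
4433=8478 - 4045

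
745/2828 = 745/2828 = 0.26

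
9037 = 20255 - 11218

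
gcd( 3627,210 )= 3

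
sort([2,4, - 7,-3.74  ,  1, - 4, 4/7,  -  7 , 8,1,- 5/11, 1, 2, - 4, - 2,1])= [ - 7, - 7,-4,-4,-3.74, - 2, - 5/11  ,  4/7,  1, 1, 1, 1,2,2, 4, 8] 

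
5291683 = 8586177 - 3294494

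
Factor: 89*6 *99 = 52866=2^1*3^3 *11^1 * 89^1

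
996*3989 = 3973044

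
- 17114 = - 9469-7645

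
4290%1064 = 34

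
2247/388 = 2247/388 = 5.79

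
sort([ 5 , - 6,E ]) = [  -  6 , E, 5 ]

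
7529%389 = 138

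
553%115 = 93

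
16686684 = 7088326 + 9598358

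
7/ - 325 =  - 7/325 = - 0.02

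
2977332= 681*4372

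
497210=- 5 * ( - 99442 )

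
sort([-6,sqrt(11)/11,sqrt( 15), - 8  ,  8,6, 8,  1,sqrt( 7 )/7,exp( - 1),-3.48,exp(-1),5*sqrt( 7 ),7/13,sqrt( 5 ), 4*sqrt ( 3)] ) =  [ - 8, -6,-3.48,sqrt( 11)/11, exp( - 1),exp( - 1 ) , sqrt( 7 ) /7,7/13,1, sqrt( 5),sqrt( 15 ), 6 , 4 * sqrt(3), 8,8,5  *sqrt(7 ) ] 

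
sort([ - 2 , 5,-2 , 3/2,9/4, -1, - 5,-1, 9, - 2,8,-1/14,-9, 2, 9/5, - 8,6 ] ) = [ - 9, - 8, - 5, - 2, - 2,- 2, - 1, - 1  ,-1/14, 3/2,9/5,  2, 9/4,5,  6,  8, 9 ] 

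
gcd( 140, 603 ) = 1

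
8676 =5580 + 3096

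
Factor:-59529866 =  - 2^1*11^1 *29^1 * 93307^1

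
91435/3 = 91435/3 = 30478.33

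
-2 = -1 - 1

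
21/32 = 21/32 = 0.66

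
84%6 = 0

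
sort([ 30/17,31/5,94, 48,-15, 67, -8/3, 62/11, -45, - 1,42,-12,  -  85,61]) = [ - 85, - 45,-15,- 12, - 8/3, - 1,30/17, 62/11,31/5, 42, 48, 61, 67, 94]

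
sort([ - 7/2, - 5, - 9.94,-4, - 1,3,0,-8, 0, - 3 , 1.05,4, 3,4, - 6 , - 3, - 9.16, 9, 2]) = [-9.94, - 9.16, - 8, - 6, - 5,-4 , - 7/2,- 3, - 3, - 1, 0,0, 1.05, 2, 3, 3, 4,4, 9]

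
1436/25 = 1436/25 = 57.44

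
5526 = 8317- 2791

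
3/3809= 3/3809 = 0.00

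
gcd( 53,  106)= 53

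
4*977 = 3908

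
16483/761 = 16483/761 = 21.66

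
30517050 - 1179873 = 29337177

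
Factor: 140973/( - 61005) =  - 5^( - 1)*7^1*83^( - 1)*137^1=- 959/415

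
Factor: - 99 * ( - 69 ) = 6831 = 3^3 * 11^1 * 23^1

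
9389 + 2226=11615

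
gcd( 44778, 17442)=102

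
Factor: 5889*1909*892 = 10027954092 = 2^2*3^1*13^1*23^1*83^1 * 151^1*223^1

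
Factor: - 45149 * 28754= - 2^1 *11^1*13^1*23^1 * 151^1 * 1307^1=- 1298214346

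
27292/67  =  27292/67 = 407.34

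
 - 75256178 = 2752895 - 78009073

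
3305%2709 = 596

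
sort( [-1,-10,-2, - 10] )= [- 10,  -  10,  -  2, - 1] 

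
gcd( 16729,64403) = 1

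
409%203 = 3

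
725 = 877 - 152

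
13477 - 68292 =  - 54815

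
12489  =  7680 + 4809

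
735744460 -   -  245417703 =981162163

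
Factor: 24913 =7^1 * 3559^1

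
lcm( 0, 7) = 0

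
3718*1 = 3718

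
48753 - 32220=16533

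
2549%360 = 29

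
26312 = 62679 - 36367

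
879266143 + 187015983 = 1066282126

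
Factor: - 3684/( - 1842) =2^1 = 2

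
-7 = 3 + - 10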